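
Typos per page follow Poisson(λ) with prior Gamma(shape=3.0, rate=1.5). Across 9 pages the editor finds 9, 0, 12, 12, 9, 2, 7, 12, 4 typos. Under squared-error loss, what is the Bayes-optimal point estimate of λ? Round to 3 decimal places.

Σ counts = 67. Posterior: Gamma(shape = 3.0+67 = 70.0, rate = 1.5+9 = 10.5).
Mode = (α−1)/β = 69.0/10.5 = 6.571.
Mean = α/β = 70.0/10.5 = 6.667.
Squared-error loss ⇒ the optimal estimator is the posterior mean.

6.667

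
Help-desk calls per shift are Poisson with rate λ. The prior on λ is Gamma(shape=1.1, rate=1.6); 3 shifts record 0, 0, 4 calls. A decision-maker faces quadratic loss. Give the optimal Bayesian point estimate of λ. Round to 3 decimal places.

Σ counts = 4. Posterior: Gamma(shape = 1.1+4 = 5.1, rate = 1.6+3 = 4.6).
Mode = (α−1)/β = 4.1/4.6 = 0.891.
Mean = α/β = 5.1/4.6 = 1.109.
Quadratic loss ⇒ the optimal estimator is the posterior mean.

1.109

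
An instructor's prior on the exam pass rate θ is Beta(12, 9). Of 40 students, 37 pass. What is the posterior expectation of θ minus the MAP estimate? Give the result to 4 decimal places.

-0.0103

Posterior: Beta(12+37, 9+3) = Beta(49, 12).
Mode = (49−1)/(49+12−2) = 48/59 = 0.8136.
Mean = 49/(49+12) = 49/61 = 0.8033.
Difference = 0.8033 − 0.8136 = -0.0103.
The mean is pulled below the mode by the posterior's left skew.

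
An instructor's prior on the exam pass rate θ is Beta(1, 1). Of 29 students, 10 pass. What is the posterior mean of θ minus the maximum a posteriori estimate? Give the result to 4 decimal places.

Posterior: Beta(1+10, 1+19) = Beta(11, 20).
Mode = (11−1)/(11+20−2) = 10/29 = 0.3448.
Mean = 11/(11+20) = 11/31 = 0.3548.
Difference = 0.3548 − 0.3448 = 0.0100.

0.0100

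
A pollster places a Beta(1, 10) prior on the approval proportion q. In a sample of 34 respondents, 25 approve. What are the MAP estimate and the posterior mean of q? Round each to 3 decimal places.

Posterior: Beta(1+25, 10+9) = Beta(26, 19).
Mode = (26−1)/(26+19−2) = 25/43 = 0.581.
Mean = 26/(26+19) = 26/45 = 0.578.

MAP = 0.581; posterior mean = 0.578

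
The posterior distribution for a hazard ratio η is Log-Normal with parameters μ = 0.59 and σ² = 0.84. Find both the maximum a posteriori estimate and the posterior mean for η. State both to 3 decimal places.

Mode = exp(μ − σ²) = exp(-0.25) = 0.779.
Mean = exp(μ + σ²/2) = exp(1.010) = 2.746.

MAP: 0.779. Posterior mean: 2.746.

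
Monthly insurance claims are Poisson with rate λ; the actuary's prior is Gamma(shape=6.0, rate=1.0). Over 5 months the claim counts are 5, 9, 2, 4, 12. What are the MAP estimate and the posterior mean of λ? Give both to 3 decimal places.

Σ counts = 32. Posterior: Gamma(shape = 6.0+32 = 38.0, rate = 1.0+5 = 6.0).
Mode = (α−1)/β = 37.0/6.0 = 6.167.
Mean = α/β = 38.0/6.0 = 6.333.

MAP = 6.167, posterior mean = 6.333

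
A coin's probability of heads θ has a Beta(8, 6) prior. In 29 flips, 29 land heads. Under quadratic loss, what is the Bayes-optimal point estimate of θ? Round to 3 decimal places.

0.860

Posterior: Beta(8+29, 6+0) = Beta(37, 6).
Mode = (37−1)/(37+6−2) = 36/41 = 0.878.
Mean = 37/(37+6) = 37/43 = 0.860.
Quadratic loss ⇒ the optimal estimator is the posterior mean.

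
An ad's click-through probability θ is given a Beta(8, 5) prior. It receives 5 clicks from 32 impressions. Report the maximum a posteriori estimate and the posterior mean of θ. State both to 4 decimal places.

Posterior: Beta(8+5, 5+27) = Beta(13, 32).
Mode = (13−1)/(13+32−2) = 12/43 = 0.2791.
Mean = 13/(13+32) = 13/45 = 0.2889.

MAP: 0.2791. Posterior mean: 0.2889.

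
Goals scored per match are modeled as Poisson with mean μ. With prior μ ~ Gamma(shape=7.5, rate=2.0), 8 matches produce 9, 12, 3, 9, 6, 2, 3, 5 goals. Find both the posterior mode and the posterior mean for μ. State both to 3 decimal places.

posterior mode = 5.550, posterior mean = 5.650

Σ counts = 49. Posterior: Gamma(shape = 7.5+49 = 56.5, rate = 2.0+8 = 10.0).
Mode = (α−1)/β = 55.5/10.0 = 5.550.
Mean = α/β = 56.5/10.0 = 5.650.
The mean is pulled above the mode by the posterior's right skew.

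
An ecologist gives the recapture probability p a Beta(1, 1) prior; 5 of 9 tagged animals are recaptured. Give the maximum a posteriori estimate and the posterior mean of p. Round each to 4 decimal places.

p_MAP = 0.5556, E[p|data] = 0.5455

Posterior: Beta(1+5, 1+4) = Beta(6, 5).
Mode = (6−1)/(6+5−2) = 5/9 = 0.5556.
Mean = 6/(6+5) = 6/11 = 0.5455.
The mean is pulled below the mode by the posterior's left skew.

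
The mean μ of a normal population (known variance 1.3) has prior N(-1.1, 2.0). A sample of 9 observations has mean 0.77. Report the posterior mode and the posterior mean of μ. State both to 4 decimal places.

posterior mode = 0.6440, posterior mean = 0.6440

Posterior for μ is Normal. Precision-weighted mean: (1/2.0·-1.1 + 9/1.3·0.77) / (1/2.0 + 9/1.3) = 0.6440.
A Normal posterior is symmetric, so mode = mean.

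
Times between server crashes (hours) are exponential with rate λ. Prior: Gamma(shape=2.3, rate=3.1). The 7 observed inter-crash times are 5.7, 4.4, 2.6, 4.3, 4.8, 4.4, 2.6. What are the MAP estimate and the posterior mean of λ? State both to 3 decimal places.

MAP: 0.260. Posterior mean: 0.292.

Σ times = 28.8. Posterior: Gamma(shape = 2.3+7 = 9.3, rate = 3.1+28.8 = 31.9).
Mode = (α−1)/β = 8.3/31.9 = 0.260.
Mean = α/β = 9.3/31.9 = 0.292.
The posterior is right-skewed, so the mean exceeds the mode.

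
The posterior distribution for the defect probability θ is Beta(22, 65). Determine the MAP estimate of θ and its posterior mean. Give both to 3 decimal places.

MAP = 0.247; posterior mean = 0.253

Mode = (22−1)/(22+65−2) = 21/85 = 0.247.
Mean = 22/(22+65) = 22/87 = 0.253.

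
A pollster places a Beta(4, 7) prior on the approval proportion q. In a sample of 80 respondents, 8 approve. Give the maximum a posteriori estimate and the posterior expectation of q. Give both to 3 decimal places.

Posterior: Beta(4+8, 7+72) = Beta(12, 79).
Mode = (12−1)/(12+79−2) = 11/89 = 0.124.
Mean = 12/(12+79) = 12/91 = 0.132.

MAP = 0.124, posterior mean = 0.132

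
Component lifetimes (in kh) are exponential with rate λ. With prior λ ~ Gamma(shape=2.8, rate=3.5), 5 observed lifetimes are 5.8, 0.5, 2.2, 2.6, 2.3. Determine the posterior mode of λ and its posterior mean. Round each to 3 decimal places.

λ_MAP = 0.402, E[λ|data] = 0.462

Σ times = 13.4. Posterior: Gamma(shape = 2.8+5 = 7.8, rate = 3.5+13.4 = 16.9).
Mode = (α−1)/β = 6.8/16.9 = 0.402.
Mean = α/β = 7.8/16.9 = 0.462.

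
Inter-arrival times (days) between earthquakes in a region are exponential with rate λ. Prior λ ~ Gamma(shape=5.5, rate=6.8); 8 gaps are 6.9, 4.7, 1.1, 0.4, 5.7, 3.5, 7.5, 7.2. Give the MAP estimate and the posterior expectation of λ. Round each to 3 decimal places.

Σ times = 37.0. Posterior: Gamma(shape = 5.5+8 = 13.5, rate = 6.8+37.0 = 43.8).
Mode = (α−1)/β = 12.5/43.8 = 0.285.
Mean = α/β = 13.5/43.8 = 0.308.
Right-skewed posterior ⇒ mode < mean.

λ_MAP = 0.285, E[λ|data] = 0.308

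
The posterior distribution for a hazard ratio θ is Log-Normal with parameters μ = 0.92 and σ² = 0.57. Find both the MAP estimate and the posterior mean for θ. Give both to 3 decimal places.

MAP = 1.419; posterior mean = 3.337

Mode = exp(μ − σ²) = exp(0.35) = 1.419.
Mean = exp(μ + σ²/2) = exp(1.205) = 3.337.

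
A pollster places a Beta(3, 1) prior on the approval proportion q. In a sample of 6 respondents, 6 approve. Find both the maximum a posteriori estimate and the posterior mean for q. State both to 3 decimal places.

MAP = 1.000; posterior mean = 0.900

Posterior: Beta(3+6, 1+0) = Beta(9, 1).
Since β = 1 ≤ 1 and α > 1, the Beta density is monotone increasing on [0,1]; the mode is at 1.
Mean = 9/(9+1) = 0.900.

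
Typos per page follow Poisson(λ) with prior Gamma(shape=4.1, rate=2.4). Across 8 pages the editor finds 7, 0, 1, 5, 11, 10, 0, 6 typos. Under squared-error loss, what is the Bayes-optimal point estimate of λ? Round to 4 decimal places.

Σ counts = 40. Posterior: Gamma(shape = 4.1+40 = 44.1, rate = 2.4+8 = 10.4).
Mode = (α−1)/β = 43.1/10.4 = 4.1442.
Mean = α/β = 44.1/10.4 = 4.2404.
Squared-error loss ⇒ the optimal estimator is the posterior mean.

4.2404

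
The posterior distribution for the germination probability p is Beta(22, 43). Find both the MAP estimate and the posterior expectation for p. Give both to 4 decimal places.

MAP = 0.3333, posterior mean = 0.3385

Mode = (22−1)/(22+43−2) = 21/63 = 0.3333.
Mean = 22/(22+43) = 22/65 = 0.3385.
Mean > mode: the posterior has a right tail.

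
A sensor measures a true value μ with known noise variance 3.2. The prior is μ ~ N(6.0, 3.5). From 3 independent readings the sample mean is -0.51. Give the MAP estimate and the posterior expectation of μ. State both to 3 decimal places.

μ_MAP = 1.011, E[μ|data] = 1.011

Posterior for μ is Normal. Precision-weighted mean: (1/3.5·6.0 + 3/3.2·-0.51) / (1/3.5 + 3/3.2) = 1.011.
A Normal posterior is symmetric, so mode = mean.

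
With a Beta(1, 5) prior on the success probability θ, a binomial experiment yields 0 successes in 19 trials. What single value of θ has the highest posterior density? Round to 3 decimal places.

0.000

Posterior: Beta(1+0, 5+19) = Beta(1, 24).
Since α = 1 ≤ 1 and β > 1, the Beta density is monotone decreasing on [0,1]; the mode is at 0.
Mean = 1/(1+24) = 0.040.
This is the posterior mode — the MAP estimate.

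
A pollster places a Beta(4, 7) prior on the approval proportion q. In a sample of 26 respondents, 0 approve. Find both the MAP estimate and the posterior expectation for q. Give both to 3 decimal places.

Posterior: Beta(4+0, 7+26) = Beta(4, 33).
Mode = (4−1)/(4+33−2) = 3/35 = 0.086.
Mean = 4/(4+33) = 4/37 = 0.108.

q_MAP = 0.086, E[q|data] = 0.108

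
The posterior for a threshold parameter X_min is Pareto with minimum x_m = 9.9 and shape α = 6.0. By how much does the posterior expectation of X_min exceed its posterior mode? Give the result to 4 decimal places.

1.9800

The Pareto density is strictly decreasing on [x_m, ∞), so the mode is x_m = 9.9000.
Mean = α·x_m/(α−1) = 6.0·9.9/5.0 = 11.8800.
Difference = 11.8800 − 9.9000 = 1.9800.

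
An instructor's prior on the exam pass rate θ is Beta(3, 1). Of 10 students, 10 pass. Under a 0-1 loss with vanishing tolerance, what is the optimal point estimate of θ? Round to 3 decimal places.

1.000

Posterior: Beta(3+10, 1+0) = Beta(13, 1).
Since β = 1 ≤ 1 and α > 1, the Beta density is monotone increasing on [0,1]; the mode is at 1.
Mean = 13/(13+1) = 0.929.
This is the posterior mode — the MAP estimate.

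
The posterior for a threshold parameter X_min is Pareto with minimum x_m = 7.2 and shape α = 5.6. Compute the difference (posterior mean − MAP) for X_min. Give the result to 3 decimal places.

The Pareto density is strictly decreasing on [x_m, ∞), so the mode is x_m = 7.200.
Mean = α·x_m/(α−1) = 5.6·7.2/4.6 = 8.765.
Difference = 8.765 − 7.200 = 1.565.

1.565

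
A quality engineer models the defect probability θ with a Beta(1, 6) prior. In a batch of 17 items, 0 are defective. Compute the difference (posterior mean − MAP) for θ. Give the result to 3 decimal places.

Posterior: Beta(1+0, 6+17) = Beta(1, 23).
Since α = 1 ≤ 1 and β > 1, the Beta density is monotone decreasing on [0,1]; the mode is at 0.
Mean = 1/(1+23) = 0.042.
Difference = 0.042 − 0.000 = 0.042.
The posterior is right-skewed, so the mean exceeds the mode.

0.042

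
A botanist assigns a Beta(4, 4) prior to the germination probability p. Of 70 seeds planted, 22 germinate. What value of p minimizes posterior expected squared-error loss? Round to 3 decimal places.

0.333

Posterior: Beta(4+22, 4+48) = Beta(26, 52).
Mode = (26−1)/(26+52−2) = 25/76 = 0.329.
Mean = 26/(26+52) = 26/78 = 0.333.
Squared-error loss ⇒ the optimal estimator is the posterior mean.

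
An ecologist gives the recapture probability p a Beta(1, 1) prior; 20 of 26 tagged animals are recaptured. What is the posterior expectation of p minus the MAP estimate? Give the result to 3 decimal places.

Posterior: Beta(1+20, 1+6) = Beta(21, 7).
Mode = (21−1)/(21+7−2) = 20/26 = 0.769.
With a flat prior the MAP equals the MLE, 20/26.
Mean = 21/(21+7) = 21/28 = 0.750.
Difference = 0.750 − 0.769 = -0.019.

-0.019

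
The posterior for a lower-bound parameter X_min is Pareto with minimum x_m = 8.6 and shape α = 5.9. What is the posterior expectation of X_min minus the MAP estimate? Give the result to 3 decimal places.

The Pareto density is strictly decreasing on [x_m, ∞), so the mode is x_m = 8.600.
Mean = α·x_m/(α−1) = 5.9·8.6/4.9 = 10.355.
Difference = 10.355 − 8.600 = 1.755.

1.755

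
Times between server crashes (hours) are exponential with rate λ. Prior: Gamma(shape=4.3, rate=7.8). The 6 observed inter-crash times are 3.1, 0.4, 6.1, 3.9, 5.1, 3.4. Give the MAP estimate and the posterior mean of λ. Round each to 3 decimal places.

Σ times = 22.0. Posterior: Gamma(shape = 4.3+6 = 10.3, rate = 7.8+22.0 = 29.8).
Mode = (α−1)/β = 9.3/29.8 = 0.312.
Mean = α/β = 10.3/29.8 = 0.346.

MAP = 0.312; posterior mean = 0.346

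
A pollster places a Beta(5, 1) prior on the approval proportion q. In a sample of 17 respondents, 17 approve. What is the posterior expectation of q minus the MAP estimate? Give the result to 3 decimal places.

-0.043

Posterior: Beta(5+17, 1+0) = Beta(22, 1).
Since β = 1 ≤ 1 and α > 1, the Beta density is monotone increasing on [0,1]; the mode is at 1.
Mean = 22/(22+1) = 0.957.
Difference = 0.957 − 1.000 = -0.043.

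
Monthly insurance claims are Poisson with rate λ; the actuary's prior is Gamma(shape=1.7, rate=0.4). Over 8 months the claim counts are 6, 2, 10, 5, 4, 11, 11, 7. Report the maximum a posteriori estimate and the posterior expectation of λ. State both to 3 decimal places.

Σ counts = 56. Posterior: Gamma(shape = 1.7+56 = 57.7, rate = 0.4+8 = 8.4).
Mode = (α−1)/β = 56.7/8.4 = 6.750.
Mean = α/β = 57.7/8.4 = 6.869.
Right-skewed posterior ⇒ mode < mean.

MAP: 6.750. Posterior mean: 6.869.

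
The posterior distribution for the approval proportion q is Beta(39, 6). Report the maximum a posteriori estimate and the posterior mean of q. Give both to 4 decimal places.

maximum a posteriori estimate = 0.8837, posterior mean = 0.8667

Mode = (39−1)/(39+6−2) = 38/43 = 0.8837.
Mean = 39/(39+6) = 39/45 = 0.8667.
The posterior is left-skewed, so the mode exceeds the mean.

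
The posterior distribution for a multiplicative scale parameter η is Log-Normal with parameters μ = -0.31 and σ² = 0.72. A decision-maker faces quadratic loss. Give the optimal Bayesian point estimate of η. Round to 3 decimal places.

1.051

Mode = exp(μ − σ²) = exp(-1.03) = 0.357.
Mean = exp(μ + σ²/2) = exp(0.050) = 1.051.
Quadratic loss ⇒ the optimal estimator is the posterior mean.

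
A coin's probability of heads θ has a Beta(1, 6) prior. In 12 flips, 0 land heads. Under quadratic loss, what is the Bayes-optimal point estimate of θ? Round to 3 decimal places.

0.053

Posterior: Beta(1+0, 6+12) = Beta(1, 18).
Since α = 1 ≤ 1 and β > 1, the Beta density is monotone decreasing on [0,1]; the mode is at 0.
Mean = 1/(1+18) = 0.053.
Quadratic loss ⇒ the optimal estimator is the posterior mean.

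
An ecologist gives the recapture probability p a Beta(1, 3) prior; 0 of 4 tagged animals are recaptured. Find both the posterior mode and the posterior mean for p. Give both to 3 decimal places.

Posterior: Beta(1+0, 3+4) = Beta(1, 7).
Since α = 1 ≤ 1 and β > 1, the Beta density is monotone decreasing on [0,1]; the mode is at 0.
Mean = 1/(1+7) = 0.125.

MAP = 0.000; posterior mean = 0.125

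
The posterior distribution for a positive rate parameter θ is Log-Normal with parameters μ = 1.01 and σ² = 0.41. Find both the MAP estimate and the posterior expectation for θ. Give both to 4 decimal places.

MAP: 1.8221. Posterior mean: 3.3703.

Mode = exp(μ − σ²) = exp(0.60) = 1.8221.
Mean = exp(μ + σ²/2) = exp(1.215) = 3.3703.
The mean is pulled above the mode by the posterior's right skew.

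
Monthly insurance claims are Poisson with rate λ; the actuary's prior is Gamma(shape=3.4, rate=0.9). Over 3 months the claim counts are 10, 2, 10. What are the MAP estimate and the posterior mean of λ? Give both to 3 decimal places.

Σ counts = 22. Posterior: Gamma(shape = 3.4+22 = 25.4, rate = 0.9+3 = 3.9).
Mode = (α−1)/β = 24.4/3.9 = 6.256.
Mean = α/β = 25.4/3.9 = 6.513.

λ_MAP = 6.256, E[λ|data] = 6.513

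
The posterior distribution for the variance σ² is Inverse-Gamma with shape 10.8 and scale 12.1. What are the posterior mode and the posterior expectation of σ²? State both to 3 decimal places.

Mode = β/(α+1) = 12.1/11.8 = 1.025.
Mean = β/(α−1) = 12.1/9.8 = 1.235.

σ²_MAP = 1.025, E[σ²|data] = 1.235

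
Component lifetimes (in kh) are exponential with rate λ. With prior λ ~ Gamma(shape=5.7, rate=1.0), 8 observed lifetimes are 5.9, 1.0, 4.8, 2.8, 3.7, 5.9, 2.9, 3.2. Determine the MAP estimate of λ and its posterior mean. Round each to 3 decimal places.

MAP = 0.407; posterior mean = 0.439

Σ times = 30.2. Posterior: Gamma(shape = 5.7+8 = 13.7, rate = 1.0+30.2 = 31.2).
Mode = (α−1)/β = 12.7/31.2 = 0.407.
Mean = α/β = 13.7/31.2 = 0.439.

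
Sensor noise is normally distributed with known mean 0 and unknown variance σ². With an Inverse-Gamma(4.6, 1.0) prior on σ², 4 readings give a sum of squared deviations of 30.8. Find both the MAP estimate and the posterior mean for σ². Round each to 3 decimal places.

MAP estimate = 2.158, posterior mean = 2.929

Posterior: Inverse-Gamma(shape = 4.6+4/2 = 6.6, scale = 1.0+30.8/2 = 16.4).
Mode = β/(α+1) = 16.4/7.6 = 2.158.
Mean = β/(α−1) = 16.4/5.6 = 2.929.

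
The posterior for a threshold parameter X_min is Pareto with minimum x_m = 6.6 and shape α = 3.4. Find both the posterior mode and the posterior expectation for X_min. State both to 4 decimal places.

The Pareto density is strictly decreasing on [x_m, ∞), so the mode is x_m = 6.6000.
Mean = α·x_m/(α−1) = 3.4·6.6/2.4 = 9.3500.

posterior mode = 6.6000, posterior expectation = 9.3500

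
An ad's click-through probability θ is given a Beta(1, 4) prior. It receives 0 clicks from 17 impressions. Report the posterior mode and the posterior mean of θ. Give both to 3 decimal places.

Posterior: Beta(1+0, 4+17) = Beta(1, 21).
Since α = 1 ≤ 1 and β > 1, the Beta density is monotone decreasing on [0,1]; the mode is at 0.
Mean = 1/(1+21) = 0.045.
The mean is pulled above the mode by the posterior's right skew.

θ_MAP = 0.000, E[θ|data] = 0.045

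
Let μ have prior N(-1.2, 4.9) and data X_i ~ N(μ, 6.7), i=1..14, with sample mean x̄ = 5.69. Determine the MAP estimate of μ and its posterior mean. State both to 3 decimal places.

Posterior for μ is Normal. Precision-weighted mean: (1/4.9·-1.2 + 14/6.7·5.69) / (1/4.9 + 14/6.7) = 5.077.
A Normal posterior is symmetric, so mode = mean.

MAP estimate = 5.077, posterior mean = 5.077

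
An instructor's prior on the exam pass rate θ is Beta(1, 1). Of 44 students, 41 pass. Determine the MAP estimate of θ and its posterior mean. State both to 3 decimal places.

Posterior: Beta(1+41, 1+3) = Beta(42, 4).
Mode = (42−1)/(42+4−2) = 41/44 = 0.932.
With a flat prior the MAP equals the MLE, 41/44.
Mean = 42/(42+4) = 42/46 = 0.913.

MAP estimate = 0.932, posterior mean = 0.913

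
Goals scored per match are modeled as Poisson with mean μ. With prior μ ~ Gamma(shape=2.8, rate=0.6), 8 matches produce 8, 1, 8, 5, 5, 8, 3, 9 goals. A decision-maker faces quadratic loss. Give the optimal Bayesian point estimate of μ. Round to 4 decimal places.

5.7907

Σ counts = 47. Posterior: Gamma(shape = 2.8+47 = 49.8, rate = 0.6+8 = 8.6).
Mode = (α−1)/β = 48.8/8.6 = 5.6744.
Mean = α/β = 49.8/8.6 = 5.7907.
Quadratic loss ⇒ the optimal estimator is the posterior mean.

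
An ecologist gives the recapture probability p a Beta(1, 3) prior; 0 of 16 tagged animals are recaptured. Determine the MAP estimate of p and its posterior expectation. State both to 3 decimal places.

Posterior: Beta(1+0, 3+16) = Beta(1, 19).
Since α = 1 ≤ 1 and β > 1, the Beta density is monotone decreasing on [0,1]; the mode is at 0.
Mean = 1/(1+19) = 0.050.
The mean is pulled above the mode by the posterior's right skew.

MAP = 0.000; posterior mean = 0.050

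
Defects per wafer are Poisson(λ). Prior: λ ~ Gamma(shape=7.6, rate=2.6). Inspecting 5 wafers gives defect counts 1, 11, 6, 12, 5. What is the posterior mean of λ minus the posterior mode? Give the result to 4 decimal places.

Σ counts = 35. Posterior: Gamma(shape = 7.6+35 = 42.6, rate = 2.6+5 = 7.6).
Mode = (α−1)/β = 41.6/7.6 = 5.4737.
Mean = α/β = 42.6/7.6 = 5.6053.
Difference = 5.6053 − 5.4737 = 0.1316.

0.1316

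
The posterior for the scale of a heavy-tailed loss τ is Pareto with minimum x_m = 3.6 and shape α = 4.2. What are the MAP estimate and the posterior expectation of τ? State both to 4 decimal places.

MAP = 3.6000, posterior mean = 4.7250

The Pareto density is strictly decreasing on [x_m, ∞), so the mode is x_m = 3.6000.
Mean = α·x_m/(α−1) = 4.2·3.6/3.2 = 4.7250.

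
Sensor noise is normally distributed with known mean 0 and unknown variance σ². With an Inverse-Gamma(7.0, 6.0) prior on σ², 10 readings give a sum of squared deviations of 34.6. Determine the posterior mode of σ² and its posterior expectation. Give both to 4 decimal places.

posterior mode = 1.7923, posterior expectation = 2.1182

Posterior: Inverse-Gamma(shape = 7.0+10/2 = 12.0, scale = 6.0+34.6/2 = 23.3).
Mode = β/(α+1) = 23.3/13.0 = 1.7923.
Mean = β/(α−1) = 23.3/11.0 = 2.1182.
The mean is pulled above the mode by the posterior's right skew.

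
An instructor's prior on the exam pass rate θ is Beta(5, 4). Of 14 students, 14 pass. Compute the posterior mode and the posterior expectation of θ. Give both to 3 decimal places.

Posterior: Beta(5+14, 4+0) = Beta(19, 4).
Mode = (19−1)/(19+4−2) = 18/21 = 0.857.
Mean = 19/(19+4) = 19/23 = 0.826.
Mode > mean: the posterior has a left tail.

MAP = 0.857; posterior mean = 0.826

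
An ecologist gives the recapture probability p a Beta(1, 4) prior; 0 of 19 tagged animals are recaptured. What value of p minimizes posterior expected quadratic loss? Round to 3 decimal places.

0.042

Posterior: Beta(1+0, 4+19) = Beta(1, 23).
Since α = 1 ≤ 1 and β > 1, the Beta density is monotone decreasing on [0,1]; the mode is at 0.
Mean = 1/(1+23) = 0.042.
Quadratic loss ⇒ the optimal estimator is the posterior mean.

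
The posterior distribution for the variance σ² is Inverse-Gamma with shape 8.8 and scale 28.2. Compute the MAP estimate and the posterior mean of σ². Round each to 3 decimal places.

MAP = 2.878, posterior mean = 3.615

Mode = β/(α+1) = 28.2/9.8 = 2.878.
Mean = β/(α−1) = 28.2/7.8 = 3.615.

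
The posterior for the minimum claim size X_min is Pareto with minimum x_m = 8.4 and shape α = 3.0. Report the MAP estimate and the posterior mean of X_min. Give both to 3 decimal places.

The Pareto density is strictly decreasing on [x_m, ∞), so the mode is x_m = 8.400.
Mean = α·x_m/(α−1) = 3.0·8.4/2.0 = 12.600.
Mean > mode: the posterior has a right tail.

X_min_MAP = 8.400, E[X_min|data] = 12.600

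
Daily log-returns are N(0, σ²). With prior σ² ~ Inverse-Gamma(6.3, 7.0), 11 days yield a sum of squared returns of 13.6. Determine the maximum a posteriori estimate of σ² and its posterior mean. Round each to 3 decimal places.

Posterior: Inverse-Gamma(shape = 6.3+11/2 = 11.8, scale = 7.0+13.6/2 = 13.8).
Mode = β/(α+1) = 13.8/12.8 = 1.078.
Mean = β/(α−1) = 13.8/10.8 = 1.278.

MAP = 1.078; posterior mean = 1.278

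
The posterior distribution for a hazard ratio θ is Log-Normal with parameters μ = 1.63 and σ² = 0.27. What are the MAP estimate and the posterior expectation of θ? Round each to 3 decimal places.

θ_MAP = 3.896, E[θ|data] = 5.842

Mode = exp(μ − σ²) = exp(1.36) = 3.896.
Mean = exp(μ + σ²/2) = exp(1.765) = 5.842.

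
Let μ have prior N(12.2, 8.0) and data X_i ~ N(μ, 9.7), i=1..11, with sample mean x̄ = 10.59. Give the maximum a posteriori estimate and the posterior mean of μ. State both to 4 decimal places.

μ_MAP = 10.7498, E[μ|data] = 10.7498

Posterior for μ is Normal. Precision-weighted mean: (1/8.0·12.2 + 11/9.7·10.59) / (1/8.0 + 11/9.7) = 10.7498.
A Normal posterior is symmetric, so mode = mean.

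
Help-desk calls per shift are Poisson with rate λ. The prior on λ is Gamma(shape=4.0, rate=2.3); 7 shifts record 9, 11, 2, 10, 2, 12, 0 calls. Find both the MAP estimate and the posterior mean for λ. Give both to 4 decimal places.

Σ counts = 46. Posterior: Gamma(shape = 4.0+46 = 50.0, rate = 2.3+7 = 9.3).
Mode = (α−1)/β = 49.0/9.3 = 5.2688.
Mean = α/β = 50.0/9.3 = 5.3763.
Right-skewed posterior ⇒ mode < mean.

MAP = 5.2688, posterior mean = 5.3763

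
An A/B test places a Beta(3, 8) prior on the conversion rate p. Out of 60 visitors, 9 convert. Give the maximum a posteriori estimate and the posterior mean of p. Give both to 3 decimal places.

Posterior: Beta(3+9, 8+51) = Beta(12, 59).
Mode = (12−1)/(12+59−2) = 11/69 = 0.159.
Mean = 12/(12+59) = 12/71 = 0.169.

MAP = 0.159; posterior mean = 0.169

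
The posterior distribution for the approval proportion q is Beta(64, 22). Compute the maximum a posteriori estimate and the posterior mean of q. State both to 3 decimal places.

Mode = (64−1)/(64+22−2) = 63/84 = 0.750.
Mean = 64/(64+22) = 64/86 = 0.744.
Left-skewed posterior ⇒ mean < mode.

maximum a posteriori estimate = 0.750, posterior mean = 0.744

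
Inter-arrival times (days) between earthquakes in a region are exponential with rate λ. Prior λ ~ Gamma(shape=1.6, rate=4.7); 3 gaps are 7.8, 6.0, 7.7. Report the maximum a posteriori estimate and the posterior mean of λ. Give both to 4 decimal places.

MAP = 0.1374, posterior mean = 0.1756

Σ times = 21.5. Posterior: Gamma(shape = 1.6+3 = 4.6, rate = 4.7+21.5 = 26.2).
Mode = (α−1)/β = 3.6/26.2 = 0.1374.
Mean = α/β = 4.6/26.2 = 0.1756.
Right-skewed posterior ⇒ mode < mean.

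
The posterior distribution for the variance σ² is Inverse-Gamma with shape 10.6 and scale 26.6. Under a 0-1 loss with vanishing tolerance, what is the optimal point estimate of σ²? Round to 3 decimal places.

Mode = β/(α+1) = 26.6/11.6 = 2.293.
Mean = β/(α−1) = 26.6/9.6 = 2.771.
This is the posterior mode — the MAP estimate.

2.293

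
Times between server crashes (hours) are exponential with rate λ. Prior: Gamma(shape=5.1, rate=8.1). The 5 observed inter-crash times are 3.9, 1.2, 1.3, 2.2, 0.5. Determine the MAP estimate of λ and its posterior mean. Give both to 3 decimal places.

Σ times = 9.1. Posterior: Gamma(shape = 5.1+5 = 10.1, rate = 8.1+9.1 = 17.2).
Mode = (α−1)/β = 9.1/17.2 = 0.529.
Mean = α/β = 10.1/17.2 = 0.587.
The mean is pulled above the mode by the posterior's right skew.

MAP estimate = 0.529, posterior mean = 0.587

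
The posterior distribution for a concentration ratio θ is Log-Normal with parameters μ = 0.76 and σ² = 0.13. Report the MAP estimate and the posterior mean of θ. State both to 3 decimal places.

Mode = exp(μ − σ²) = exp(0.63) = 1.878.
Mean = exp(μ + σ²/2) = exp(0.825) = 2.282.

MAP estimate = 1.878, posterior mean = 2.282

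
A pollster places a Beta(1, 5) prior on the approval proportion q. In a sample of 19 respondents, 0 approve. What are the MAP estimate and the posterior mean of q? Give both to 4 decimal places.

Posterior: Beta(1+0, 5+19) = Beta(1, 24).
Since α = 1 ≤ 1 and β > 1, the Beta density is monotone decreasing on [0,1]; the mode is at 0.
Mean = 1/(1+24) = 0.0400.

MAP estimate = 0.0000, posterior mean = 0.0400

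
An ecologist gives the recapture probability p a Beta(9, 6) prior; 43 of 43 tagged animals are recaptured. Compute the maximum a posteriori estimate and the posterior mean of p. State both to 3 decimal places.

Posterior: Beta(9+43, 6+0) = Beta(52, 6).
Mode = (52−1)/(52+6−2) = 51/56 = 0.911.
Mean = 52/(52+6) = 52/58 = 0.897.

MAP = 0.911, posterior mean = 0.897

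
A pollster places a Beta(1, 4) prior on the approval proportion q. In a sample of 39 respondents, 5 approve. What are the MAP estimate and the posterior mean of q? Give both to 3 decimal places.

MAP: 0.119. Posterior mean: 0.136.

Posterior: Beta(1+5, 4+34) = Beta(6, 38).
Mode = (6−1)/(6+38−2) = 5/42 = 0.119.
Mean = 6/(6+38) = 6/44 = 0.136.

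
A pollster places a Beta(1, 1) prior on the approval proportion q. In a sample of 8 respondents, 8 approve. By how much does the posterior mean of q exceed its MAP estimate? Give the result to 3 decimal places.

Posterior: Beta(1+8, 1+0) = Beta(9, 1).
Since β = 1 ≤ 1 and α > 1, the Beta density is monotone increasing on [0,1]; the mode is at 1.
Mean = 9/(9+1) = 0.900.
Difference = 0.900 − 1.000 = -0.100.

-0.100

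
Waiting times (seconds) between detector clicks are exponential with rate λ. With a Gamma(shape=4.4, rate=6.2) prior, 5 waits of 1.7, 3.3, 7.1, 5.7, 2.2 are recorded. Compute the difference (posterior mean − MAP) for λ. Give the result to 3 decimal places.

Σ times = 20.0. Posterior: Gamma(shape = 4.4+5 = 9.4, rate = 6.2+20.0 = 26.2).
Mode = (α−1)/β = 8.4/26.2 = 0.321.
Mean = α/β = 9.4/26.2 = 0.359.
Difference = 0.359 − 0.321 = 0.038.
Right-skewed posterior ⇒ mode < mean.

0.038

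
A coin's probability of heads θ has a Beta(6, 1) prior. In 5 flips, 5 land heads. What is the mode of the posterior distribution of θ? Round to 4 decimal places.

Posterior: Beta(6+5, 1+0) = Beta(11, 1).
Since β = 1 ≤ 1 and α > 1, the Beta density is monotone increasing on [0,1]; the mode is at 1.
Mean = 11/(11+1) = 0.9167.
This is the posterior mode — the MAP estimate.

1.0000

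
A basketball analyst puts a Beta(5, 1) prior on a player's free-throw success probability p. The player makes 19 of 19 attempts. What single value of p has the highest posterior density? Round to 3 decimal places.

Posterior: Beta(5+19, 1+0) = Beta(24, 1).
Since β = 1 ≤ 1 and α > 1, the Beta density is monotone increasing on [0,1]; the mode is at 1.
Mean = 24/(24+1) = 0.960.
This is the posterior mode — the MAP estimate.

1.000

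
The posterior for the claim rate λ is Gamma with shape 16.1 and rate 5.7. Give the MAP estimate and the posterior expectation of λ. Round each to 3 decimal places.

Mode = (α−1)/β = 15.1/5.7 = 2.649.
Mean = α/β = 16.1/5.7 = 2.825.

MAP estimate = 2.649, posterior expectation = 2.825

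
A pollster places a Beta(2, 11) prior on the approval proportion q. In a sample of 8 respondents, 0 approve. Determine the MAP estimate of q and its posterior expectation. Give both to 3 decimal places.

MAP = 0.053, posterior mean = 0.095

Posterior: Beta(2+0, 11+8) = Beta(2, 19).
Mode = (2−1)/(2+19−2) = 1/19 = 0.053.
Mean = 2/(2+19) = 2/21 = 0.095.
The mean is pulled above the mode by the posterior's right skew.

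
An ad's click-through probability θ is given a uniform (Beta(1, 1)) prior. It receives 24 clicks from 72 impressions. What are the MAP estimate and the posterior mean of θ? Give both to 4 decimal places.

Posterior: Beta(1+24, 1+48) = Beta(25, 49).
Mode = (25−1)/(25+49−2) = 24/72 = 0.3333.
Mean = 25/(25+49) = 25/74 = 0.3378.

MAP estimate = 0.3333, posterior mean = 0.3378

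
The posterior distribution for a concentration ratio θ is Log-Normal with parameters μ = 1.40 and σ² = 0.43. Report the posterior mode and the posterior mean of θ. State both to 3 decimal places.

Mode = exp(μ − σ²) = exp(0.97) = 2.638.
Mean = exp(μ + σ²/2) = exp(1.615) = 5.028.

posterior mode = 2.638, posterior mean = 5.028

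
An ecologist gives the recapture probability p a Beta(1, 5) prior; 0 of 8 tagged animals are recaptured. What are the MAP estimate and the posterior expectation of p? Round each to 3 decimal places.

Posterior: Beta(1+0, 5+8) = Beta(1, 13).
Since α = 1 ≤ 1 and β > 1, the Beta density is monotone decreasing on [0,1]; the mode is at 0.
Mean = 1/(1+13) = 0.071.

MAP = 0.000; posterior mean = 0.071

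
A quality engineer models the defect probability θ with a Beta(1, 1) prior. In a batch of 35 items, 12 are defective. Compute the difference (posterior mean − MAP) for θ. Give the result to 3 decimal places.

Posterior: Beta(1+12, 1+23) = Beta(13, 24).
Mode = (13−1)/(13+24−2) = 12/35 = 0.343.
With a flat prior the MAP equals the MLE, 12/35.
Mean = 13/(13+24) = 13/37 = 0.351.
Difference = 0.351 − 0.343 = 0.008.

0.008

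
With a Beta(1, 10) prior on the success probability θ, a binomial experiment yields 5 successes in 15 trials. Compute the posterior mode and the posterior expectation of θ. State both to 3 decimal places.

Posterior: Beta(1+5, 10+10) = Beta(6, 20).
Mode = (6−1)/(6+20−2) = 5/24 = 0.208.
Mean = 6/(6+20) = 6/26 = 0.231.
Right-skewed posterior ⇒ mode < mean.

MAP = 0.208, posterior mean = 0.231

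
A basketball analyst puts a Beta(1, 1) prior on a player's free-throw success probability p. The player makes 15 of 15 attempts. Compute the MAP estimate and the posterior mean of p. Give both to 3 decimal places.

MAP = 1.000, posterior mean = 0.941

Posterior: Beta(1+15, 1+0) = Beta(16, 1).
Since β = 1 ≤ 1 and α > 1, the Beta density is monotone increasing on [0,1]; the mode is at 1.
Mean = 16/(16+1) = 0.941.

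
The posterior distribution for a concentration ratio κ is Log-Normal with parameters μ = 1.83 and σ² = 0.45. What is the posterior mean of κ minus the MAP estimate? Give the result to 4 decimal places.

Mode = exp(μ − σ²) = exp(1.38) = 3.9749.
Mean = exp(μ + σ²/2) = exp(2.055) = 7.8068.
Difference = 7.8068 − 3.9749 = 3.8319.

3.8319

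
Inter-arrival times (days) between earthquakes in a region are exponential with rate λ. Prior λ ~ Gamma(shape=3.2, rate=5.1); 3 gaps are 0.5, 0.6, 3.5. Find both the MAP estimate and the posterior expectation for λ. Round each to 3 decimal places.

MAP = 0.536, posterior mean = 0.639

Σ times = 4.6. Posterior: Gamma(shape = 3.2+3 = 6.2, rate = 5.1+4.6 = 9.7).
Mode = (α−1)/β = 5.2/9.7 = 0.536.
Mean = α/β = 6.2/9.7 = 0.639.
The mean is pulled above the mode by the posterior's right skew.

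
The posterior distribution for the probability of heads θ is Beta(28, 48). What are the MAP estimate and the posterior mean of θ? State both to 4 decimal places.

θ_MAP = 0.3649, E[θ|data] = 0.3684

Mode = (28−1)/(28+48−2) = 27/74 = 0.3649.
Mean = 28/(28+48) = 28/76 = 0.3684.
The posterior is right-skewed, so the mean exceeds the mode.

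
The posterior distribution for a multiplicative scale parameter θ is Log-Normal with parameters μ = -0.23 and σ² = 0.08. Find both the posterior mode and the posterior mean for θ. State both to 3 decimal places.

Mode = exp(μ − σ²) = exp(-0.31) = 0.733.
Mean = exp(μ + σ²/2) = exp(-0.190) = 0.827.
Mean > mode: the posterior has a right tail.

θ_MAP = 0.733, E[θ|data] = 0.827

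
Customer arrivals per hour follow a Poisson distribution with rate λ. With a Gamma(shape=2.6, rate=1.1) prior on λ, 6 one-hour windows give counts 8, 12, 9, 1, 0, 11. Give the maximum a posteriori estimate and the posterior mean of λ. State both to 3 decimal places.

Σ counts = 41. Posterior: Gamma(shape = 2.6+41 = 43.6, rate = 1.1+6 = 7.1).
Mode = (α−1)/β = 42.6/7.1 = 6.000.
Mean = α/β = 43.6/7.1 = 6.141.

MAP: 6.000. Posterior mean: 6.141.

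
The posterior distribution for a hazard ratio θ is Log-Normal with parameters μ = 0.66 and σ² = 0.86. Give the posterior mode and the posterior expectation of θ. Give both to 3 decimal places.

MAP = 0.819; posterior mean = 2.974

Mode = exp(μ − σ²) = exp(-0.20) = 0.819.
Mean = exp(μ + σ²/2) = exp(1.090) = 2.974.
Right-skewed posterior ⇒ mode < mean.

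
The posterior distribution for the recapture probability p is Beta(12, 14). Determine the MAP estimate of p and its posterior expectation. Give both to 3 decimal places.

p_MAP = 0.458, E[p|data] = 0.462

Mode = (12−1)/(12+14−2) = 11/24 = 0.458.
Mean = 12/(12+14) = 12/26 = 0.462.
Mean > mode: the posterior has a right tail.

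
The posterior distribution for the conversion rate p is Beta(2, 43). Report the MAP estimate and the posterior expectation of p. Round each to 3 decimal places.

Mode = (2−1)/(2+43−2) = 1/43 = 0.023.
Mean = 2/(2+43) = 2/45 = 0.044.

MAP = 0.023; posterior mean = 0.044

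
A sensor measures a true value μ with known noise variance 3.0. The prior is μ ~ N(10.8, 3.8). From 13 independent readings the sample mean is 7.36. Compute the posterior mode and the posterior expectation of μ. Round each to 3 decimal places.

MAP = 7.557, posterior mean = 7.557

Posterior for μ is Normal. Precision-weighted mean: (1/3.8·10.8 + 13/3.0·7.36) / (1/3.8 + 13/3.0) = 7.557.
A Normal posterior is symmetric, so mode = mean.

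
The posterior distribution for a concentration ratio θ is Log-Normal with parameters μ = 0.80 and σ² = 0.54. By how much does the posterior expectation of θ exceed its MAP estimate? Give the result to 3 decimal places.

Mode = exp(μ − σ²) = exp(0.26) = 1.297.
Mean = exp(μ + σ²/2) = exp(1.070) = 2.915.
Difference = 2.915 − 1.297 = 1.618.
Mean > mode: the posterior has a right tail.

1.618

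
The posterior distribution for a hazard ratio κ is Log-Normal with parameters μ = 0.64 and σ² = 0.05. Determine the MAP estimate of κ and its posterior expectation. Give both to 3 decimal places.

Mode = exp(μ − σ²) = exp(0.59) = 1.804.
Mean = exp(μ + σ²/2) = exp(0.665) = 1.944.

MAP = 1.804; posterior mean = 1.944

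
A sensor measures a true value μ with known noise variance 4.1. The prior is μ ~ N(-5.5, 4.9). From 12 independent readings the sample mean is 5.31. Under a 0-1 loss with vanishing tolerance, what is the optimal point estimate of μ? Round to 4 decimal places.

Posterior for μ is Normal. Precision-weighted mean: (1/4.9·-5.5 + 12/4.1·5.31) / (1/4.9 + 12/4.1) = 4.6054.
A Normal posterior is symmetric, so mode = mean.
This is the posterior mode — the MAP estimate.

4.6054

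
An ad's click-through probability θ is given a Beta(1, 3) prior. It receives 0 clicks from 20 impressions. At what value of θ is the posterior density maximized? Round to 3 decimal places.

0.000

Posterior: Beta(1+0, 3+20) = Beta(1, 23).
Since α = 1 ≤ 1 and β > 1, the Beta density is monotone decreasing on [0,1]; the mode is at 0.
Mean = 1/(1+23) = 0.042.
This is the posterior mode — the MAP estimate.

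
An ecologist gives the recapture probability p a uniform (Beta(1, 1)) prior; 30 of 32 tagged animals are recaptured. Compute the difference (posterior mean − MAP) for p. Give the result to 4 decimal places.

Posterior: Beta(1+30, 1+2) = Beta(31, 3).
Mode = (31−1)/(31+3−2) = 30/32 = 0.9375.
Mean = 31/(31+3) = 31/34 = 0.9118.
Difference = 0.9118 − 0.9375 = -0.0257.
The posterior is left-skewed, so the mode exceeds the mean.

-0.0257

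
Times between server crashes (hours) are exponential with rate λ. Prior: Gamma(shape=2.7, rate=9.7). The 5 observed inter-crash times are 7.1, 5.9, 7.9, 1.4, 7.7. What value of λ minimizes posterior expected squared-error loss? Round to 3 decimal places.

Σ times = 30.0. Posterior: Gamma(shape = 2.7+5 = 7.7, rate = 9.7+30.0 = 39.7).
Mode = (α−1)/β = 6.7/39.7 = 0.169.
Mean = α/β = 7.7/39.7 = 0.194.
Squared-error loss ⇒ the optimal estimator is the posterior mean.

0.194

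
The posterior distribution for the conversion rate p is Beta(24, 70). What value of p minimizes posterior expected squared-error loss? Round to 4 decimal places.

Mode = (24−1)/(24+70−2) = 23/92 = 0.2500.
Mean = 24/(24+70) = 24/94 = 0.2553.
Squared-error loss ⇒ the optimal estimator is the posterior mean.

0.2553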